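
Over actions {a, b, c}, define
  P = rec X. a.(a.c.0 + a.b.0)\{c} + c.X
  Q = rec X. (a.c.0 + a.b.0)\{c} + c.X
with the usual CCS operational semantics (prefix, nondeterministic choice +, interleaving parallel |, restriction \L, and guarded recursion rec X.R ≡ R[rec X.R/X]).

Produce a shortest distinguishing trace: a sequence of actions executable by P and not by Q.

aa

LTS(P): 5 reachable states
  u0 = rec X. a.(a.c.0 + a.b.0)\{c} + c.X :: ··a··> u1, ··c··> u0
  u1 = (a.c.0 + a.b.0)\{c} :: ··a··> u2, ··a··> u3
  u2 = (b.0)\{c} :: ··b··> u4
  u3 = (c.0)\{c} :: ∅
  u4 = 0\{c} :: ∅
LTS(Q): 4 reachable states
  v0 = rec X. (a.c.0 + a.b.0)\{c} + c.X :: ··a··> v1, ··a··> v2, ··c··> v0
  v1 = (b.0)\{c} :: ··b··> v3
  v2 = (c.0)\{c} :: ∅
  v3 = 0\{c} :: ∅
Run σ = ⟨aa⟩ on P: start {u0}
  step 1 (a): {u1}
  step 2 (a): {u2, u3}
  P completes σ.
Run σ = ⟨aa⟩ on Q: start {v0}
  step 1 (a): {v1, v2}
  step 2 (a): ∅ (Q stuck)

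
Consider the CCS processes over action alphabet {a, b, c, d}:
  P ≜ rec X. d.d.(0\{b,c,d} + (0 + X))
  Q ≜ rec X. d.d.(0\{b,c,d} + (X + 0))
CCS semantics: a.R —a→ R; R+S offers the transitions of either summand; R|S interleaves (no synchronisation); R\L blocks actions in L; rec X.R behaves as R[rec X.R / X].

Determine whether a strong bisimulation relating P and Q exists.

LTS(P): 3 reachable states
  p0 = rec X. d.d.(0\{b,c,d} + (0 + X)) has moves =d=> p1
  p1 = d.(0\{b,c,d} + (0 + (rec X. d.d.(0\{b,c,d} + (0 + X))))) has moves =d=> p2
  p2 = 0\{b,c,d} + (0 + (rec X. d.d.(0\{b,c,d} + (0 + X)))) has moves =d=> p1
LTS(Q): 3 reachable states
  q0 = rec X. d.d.(0\{b,c,d} + (X + 0)) has moves =d=> q1
  q1 = d.(0\{b,c,d} + ((rec X. d.d.(0\{b,c,d} + (X + 0))) + 0)) has moves =d=> q2
  q2 = 0\{b,c,d} + ((rec X. d.d.(0\{b,c,d} + (X + 0))) + 0) has moves =d=> q1
Bisimilarity quotient blocks:
  B0 = {p0, p1, p2, q0, q1, q2}
p0 ∈ B0, q0 ∈ B0 → same block

P ~ Q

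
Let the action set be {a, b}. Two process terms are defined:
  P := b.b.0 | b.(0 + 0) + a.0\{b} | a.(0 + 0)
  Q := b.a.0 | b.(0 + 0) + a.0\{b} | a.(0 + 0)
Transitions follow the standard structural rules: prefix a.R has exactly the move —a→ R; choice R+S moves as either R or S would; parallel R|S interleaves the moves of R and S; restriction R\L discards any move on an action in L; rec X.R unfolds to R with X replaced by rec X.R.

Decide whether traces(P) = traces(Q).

Reachable graph of P (9 states):
  u0 = b.b.0 | b.(0 + 0) + a.0\{b} | a.(0 + 0) → =a=> u1, =a=> u2, =b=> u3, =b=> u4
  u1 = 0\{b} | a.(0 + 0) → =a=> u5
  u2 = a.0\{b} | (0 + 0) → =a=> u5
  u3 = b.0 | b.(0 + 0) → =b=> u6, =b=> u7
  u4 = b.b.0 | (0 + 0) → =b=> u7
  u5 = 0\{b} | (0 + 0) → (no moves)
  u6 = 0 | b.(0 + 0) → =b=> u8
  u7 = b.0 | (0 + 0) → =b=> u8
  u8 = 0 | (0 + 0) → (no moves)
Reachable graph of Q (9 states):
  v0 = b.a.0 | b.(0 + 0) + a.0\{b} | a.(0 + 0) → =a=> v1, =a=> v2, =b=> v3, =b=> v4
  v1 = 0\{b} | a.(0 + 0) → =a=> v5
  v2 = a.0\{b} | (0 + 0) → =a=> v5
  v3 = a.0 | b.(0 + 0) → =a=> v6, =b=> v7
  v4 = b.a.0 | (0 + 0) → =b=> v7
  v5 = 0\{b} | (0 + 0) → (no moves)
  v6 = 0 | b.(0 + 0) → =b=> v8
  v7 = a.0 | (0 + 0) → =a=> v8
  v8 = 0 | (0 + 0) → (no moves)
Trace ⟨bbb⟩ through P, begin at {u0}:
  [1] b ⇒ {u3, u4}
  [2] b ⇒ {u6, u7}
  [3] b ⇒ {u8}
  ✓ P
Trace ⟨bbb⟩ through Q, begin at {v0}:
  [1] b ⇒ {v3, v4}
  [2] b ⇒ {v7}
  [3] b ⇒ no successor for Q

NO — witness ⟨bbb⟩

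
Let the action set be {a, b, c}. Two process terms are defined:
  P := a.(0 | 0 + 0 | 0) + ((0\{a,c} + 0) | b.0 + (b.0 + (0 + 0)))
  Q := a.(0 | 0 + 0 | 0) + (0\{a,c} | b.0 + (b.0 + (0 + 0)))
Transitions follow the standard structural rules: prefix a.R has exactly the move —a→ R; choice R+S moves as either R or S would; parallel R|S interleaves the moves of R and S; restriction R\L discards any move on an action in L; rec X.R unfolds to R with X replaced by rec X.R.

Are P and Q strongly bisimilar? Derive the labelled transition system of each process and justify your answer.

P's transition system — 4 states:
  u0 = a.(0 | 0 + 0 | 0) + ((0\{a,c} + 0) | b.0 + (b.0 + (0 + 0))) ⊢ =a=> u1, =b=> u2, =b=> u3
  u1 = 0 | 0 + 0 | 0 ⊢ (no moves)
  u2 = (0\{a,c} + 0) | 0 ⊢ (no moves)
  u3 = 0 ⊢ (no moves)
Q's transition system — 4 states:
  v0 = a.(0 | 0 + 0 | 0) + (0\{a,c} | b.0 + (b.0 + (0 + 0))) ⊢ =a=> v1, =b=> v2, =b=> v3
  v1 = 0 | 0 + 0 | 0 ⊢ (no moves)
  v2 = 0 ⊢ (no moves)
  v3 = 0\{a,c} | 0 ⊢ (no moves)
Bisimilarity quotient blocks:
  B0 = {u0, v0}
  B1 = {u1, u2, u3, v1, v2, v3}
u0 ∈ B0, v0 ∈ B0 → same block

P ~ Q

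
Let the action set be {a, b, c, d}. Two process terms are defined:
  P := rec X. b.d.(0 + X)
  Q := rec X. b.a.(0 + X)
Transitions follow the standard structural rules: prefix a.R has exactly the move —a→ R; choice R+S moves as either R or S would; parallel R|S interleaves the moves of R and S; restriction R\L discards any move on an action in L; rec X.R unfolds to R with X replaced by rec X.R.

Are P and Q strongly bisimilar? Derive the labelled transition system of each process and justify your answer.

Reachable graph of P (3 states):
  u0 = rec X. b.d.(0 + X) | -b-> u1
  u1 = d.(0 + (rec X. b.d.(0 + X))) | -d-> u2
  u2 = 0 + (rec X. b.d.(0 + X)) | -b-> u1
Reachable graph of Q (3 states):
  v0 = rec X. b.a.(0 + X) | -b-> v1
  v1 = a.(0 + (rec X. b.a.(0 + X))) | -a-> v2
  v2 = 0 + (rec X. b.a.(0 + X)) | -b-> v1
Coarsest stable partition (strong bisimilarity classes):
  B0 = {u0, u2}
  B1 = {u1}
  B2 = {v0, v2}
  B3 = {v1}
u0 ∈ B0, v0 ∈ B2 → different blocks

NO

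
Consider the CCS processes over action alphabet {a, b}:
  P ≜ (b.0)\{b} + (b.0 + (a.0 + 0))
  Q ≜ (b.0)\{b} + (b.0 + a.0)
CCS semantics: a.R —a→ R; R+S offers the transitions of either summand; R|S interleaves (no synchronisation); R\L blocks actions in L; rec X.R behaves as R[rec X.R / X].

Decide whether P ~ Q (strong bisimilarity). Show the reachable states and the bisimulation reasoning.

Reachable graph of P (2 states):
  s0 = (b.0)\{b} + (b.0 + (a.0 + 0)) ⊢ --a--▸ s1, --b--▸ s1
  s1 = 0 ⊢ (no moves)
Reachable graph of Q (2 states):
  t0 = (b.0)\{b} + (b.0 + a.0) ⊢ --a--▸ t1, --b--▸ t1
  t1 = 0 ⊢ (no moves)
Bisimilarity quotient blocks:
  B0 = {s0, t0}
  B1 = {s1, t1}
s0 ∈ B0, t0 ∈ B0 → same block

YES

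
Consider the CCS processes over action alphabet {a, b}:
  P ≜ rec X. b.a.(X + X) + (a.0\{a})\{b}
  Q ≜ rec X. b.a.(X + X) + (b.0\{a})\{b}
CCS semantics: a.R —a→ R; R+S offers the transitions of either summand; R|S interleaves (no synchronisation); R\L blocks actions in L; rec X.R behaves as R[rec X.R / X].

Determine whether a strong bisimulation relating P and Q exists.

NO

P's transition system — 4 states:
  s0 = rec X. b.a.(X + X) + (a.0\{a})\{b} :: --a--▸ s1, --b--▸ s2
  s1 = 0\{a}\{b} :: ∅
  s2 = a.((rec X. b.a.(X + X) + (a.0\{a})\{b}) + (rec X. b.a.(X + X) + (a.0\{a})\{b})) :: --a--▸ s3
  s3 = (rec X. b.a.(X + X) + (a.0\{a})\{b}) + (rec X. b.a.(X + X) + (a.0\{a})\{b}) :: --a--▸ s1, --b--▸ s2
Q's transition system — 3 states:
  t0 = rec X. b.a.(X + X) + (b.0\{a})\{b} :: --b--▸ t1
  t1 = a.((rec X. b.a.(X + X) + (b.0\{a})\{b}) + (rec X. b.a.(X + X) + (b.0\{a})\{b})) :: --a--▸ t2
  t2 = (rec X. b.a.(X + X) + (b.0\{a})\{b}) + (rec X. b.a.(X + X) + (b.0\{a})\{b}) :: --b--▸ t1
Bisimilarity quotient blocks:
  B0 = {s0, s3}
  B1 = {s1}
  B2 = {s2}
  B3 = {t0, t2}
  B4 = {t1}
s0 ∈ B0, t0 ∈ B3 → different blocks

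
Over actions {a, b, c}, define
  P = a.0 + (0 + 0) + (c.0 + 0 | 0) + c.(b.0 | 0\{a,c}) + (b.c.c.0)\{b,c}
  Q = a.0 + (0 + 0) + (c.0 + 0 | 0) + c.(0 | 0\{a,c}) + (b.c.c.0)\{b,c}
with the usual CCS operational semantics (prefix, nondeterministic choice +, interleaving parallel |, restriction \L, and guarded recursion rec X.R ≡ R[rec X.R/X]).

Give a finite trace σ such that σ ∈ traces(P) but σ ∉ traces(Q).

Reachable graph of P (4 states):
  u0 = a.0 + (0 + 0) + (c.0 + 0 | 0) + c.(b.0 | 0\{a,c}) + (b.c.c.0)\{b,c} | =a=> u1, =c=> u1, =c=> u2
  u1 = 0 | ∅
  u2 = b.0 | 0\{a,c} | =b=> u3
  u3 = 0 | 0\{a,c} | ∅
Reachable graph of Q (3 states):
  v0 = a.0 + (0 + 0) + (c.0 + 0 | 0) + c.(0 | 0\{a,c}) + (b.c.c.0)\{b,c} | =a=> v1, =c=> v1, =c=> v2
  v1 = 0 | ∅
  v2 = 0 | 0\{a,c} | ∅
Executing cb from P (initial set {u0}):
  after c @ step 1: {u1, u2}
  after b @ step 2: {u3}
  P completes σ.
Executing cb from Q (initial set {v0}):
  after c @ step 1: {v1, v2}
  after b @ step 2: ∅ (Q stuck)

cb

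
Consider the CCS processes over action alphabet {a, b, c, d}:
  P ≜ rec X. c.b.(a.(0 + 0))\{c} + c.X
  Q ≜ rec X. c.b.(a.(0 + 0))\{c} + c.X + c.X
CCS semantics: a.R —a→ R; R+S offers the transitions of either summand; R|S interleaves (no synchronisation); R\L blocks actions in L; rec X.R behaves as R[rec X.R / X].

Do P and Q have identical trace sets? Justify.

trace-equivalent

Reachable graph of P (4 states):
  u0 = rec X. c.b.(a.(0 + 0))\{c} + c.X ⊢ —c→ u0, —c→ u1
  u1 = b.(a.(0 + 0))\{c} ⊢ —b→ u2
  u2 = (a.(0 + 0))\{c} ⊢ —a→ u3
  u3 = (0 + 0)\{c} ⊢ ∅
Reachable graph of Q (4 states):
  v0 = rec X. c.b.(a.(0 + 0))\{c} + c.X + c.X ⊢ —c→ v0, —c→ v1
  v1 = b.(a.(0 + 0))\{c} ⊢ —b→ v2
  v2 = (a.(0 + 0))\{c} ⊢ —a→ v3
  v3 = (0 + 0)\{c} ⊢ ∅
Partition-refinement fixed point:
  B0 = {u0, v0}
  B1 = {u1, v1}
  B2 = {u2, v2}
  B3 = {u3, v3}
u0 ∈ B0, v0 ∈ B0 → same block
Bisimilar ⇒ trace-equivalent.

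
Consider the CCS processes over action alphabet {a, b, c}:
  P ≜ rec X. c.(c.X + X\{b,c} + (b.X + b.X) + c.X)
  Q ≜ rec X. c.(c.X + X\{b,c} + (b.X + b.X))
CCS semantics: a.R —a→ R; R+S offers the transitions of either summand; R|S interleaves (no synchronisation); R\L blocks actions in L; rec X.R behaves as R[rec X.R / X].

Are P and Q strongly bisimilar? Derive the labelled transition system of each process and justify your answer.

bisimilar

LTS(P): 2 reachable states
  u0 = rec X. c.(c.X + X\{b,c} + (b.X + b.X) + c.X) :: ··c··> u1
  u1 = c.(rec X. c.(c.X + X\{b,c} + (b.X + b.X) + c.X)) + (rec X. c.(c.X + X\{b,c} + (b.X + b.X) + c.X))\{b,c} + (b.(rec X. c.(c.X + X\{b,c} + (b.X + b.X) + c.X)) + b.(rec X. c.(c.X + X\{b,c} + (b.X + b.X) + c.X))) + c.(rec X. c.(c.X + X\{b,c} + (b.X + b.X) + c.X)) :: ··b··> u0, ··c··> u0
LTS(Q): 2 reachable states
  v0 = rec X. c.(c.X + X\{b,c} + (b.X + b.X)) :: ··c··> v1
  v1 = c.(rec X. c.(c.X + X\{b,c} + (b.X + b.X))) + (rec X. c.(c.X + X\{b,c} + (b.X + b.X)))\{b,c} + (b.(rec X. c.(c.X + X\{b,c} + (b.X + b.X))) + b.(rec X. c.(c.X + X\{b,c} + (b.X + b.X)))) :: ··b··> v0, ··c··> v0
Partition-refinement fixed point:
  B0 = {u0, v0}
  B1 = {u1, v1}
u0 ∈ B0, v0 ∈ B0 → same block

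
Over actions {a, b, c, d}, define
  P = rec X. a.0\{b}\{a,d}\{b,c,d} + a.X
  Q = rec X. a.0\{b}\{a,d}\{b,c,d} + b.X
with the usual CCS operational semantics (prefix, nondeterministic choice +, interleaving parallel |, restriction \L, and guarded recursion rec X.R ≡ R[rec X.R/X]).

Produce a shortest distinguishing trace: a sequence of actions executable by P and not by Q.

P's transition system — 2 states:
  u0 = rec X. a.0\{b}\{a,d}\{b,c,d} + a.X ⊢ =a=> u0, =a=> u1
  u1 = 0\{b}\{a,d}\{b,c,d} ⊢ ·
Q's transition system — 2 states:
  v0 = rec X. a.0\{b}\{a,d}\{b,c,d} + b.X ⊢ =a=> v1, =b=> v0
  v1 = 0\{b}\{a,d}\{b,c,d} ⊢ ·
Run σ = ⟨aa⟩ on P: start {u0}
  after a @ step 1: {u0, u1}
  after a @ step 2: {u0, u1}
  ✓ P
Run σ = ⟨aa⟩ on Q: start {v0}
  after a @ step 1: {v1}
  after a @ step 2: ∅ (Q stuck)

aa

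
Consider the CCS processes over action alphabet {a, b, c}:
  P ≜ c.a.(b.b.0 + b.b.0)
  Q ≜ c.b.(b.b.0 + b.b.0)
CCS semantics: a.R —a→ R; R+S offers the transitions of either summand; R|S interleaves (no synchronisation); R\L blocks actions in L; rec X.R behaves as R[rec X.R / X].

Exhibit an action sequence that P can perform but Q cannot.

ca

P's transition system — 5 states:
  u0 = c.a.(b.b.0 + b.b.0) ⊢ -c-> u1
  u1 = a.(b.b.0 + b.b.0) ⊢ -a-> u2
  u2 = b.b.0 + b.b.0 ⊢ -b-> u3
  u3 = b.0 ⊢ -b-> u4
  u4 = 0 ⊢ deadlocked
Q's transition system — 5 states:
  v0 = c.b.(b.b.0 + b.b.0) ⊢ -c-> v1
  v1 = b.(b.b.0 + b.b.0) ⊢ -b-> v2
  v2 = b.b.0 + b.b.0 ⊢ -b-> v3
  v3 = b.0 ⊢ -b-> v4
  v4 = 0 ⊢ deadlocked
Executing ca from P (initial set {u0}):
  [1] c ⇒ {u1}
  [2] a ⇒ {u2}
  P completes σ.
Executing ca from Q (initial set {v0}):
  [1] c ⇒ {v1}
  [2] a ⇒ ∅  — Q cannot continue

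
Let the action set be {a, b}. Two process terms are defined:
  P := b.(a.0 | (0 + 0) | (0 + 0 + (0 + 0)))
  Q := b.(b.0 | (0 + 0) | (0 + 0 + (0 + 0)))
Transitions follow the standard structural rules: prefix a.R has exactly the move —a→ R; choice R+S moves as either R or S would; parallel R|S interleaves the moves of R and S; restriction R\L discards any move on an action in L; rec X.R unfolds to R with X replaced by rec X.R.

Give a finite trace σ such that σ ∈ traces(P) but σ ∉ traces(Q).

ba

P's transition system — 3 states:
  m0 = b.(a.0 | (0 + 0) | (0 + 0 + (0 + 0))) has moves -b-> m1
  m1 = a.0 | (0 + 0) | (0 + 0 + (0 + 0)) has moves -a-> m2
  m2 = 0 | (0 + 0) | (0 + 0 + (0 + 0)) has moves stopped
Q's transition system — 3 states:
  n0 = b.(b.0 | (0 + 0) | (0 + 0 + (0 + 0))) has moves -b-> n1
  n1 = b.0 | (0 + 0) | (0 + 0 + (0 + 0)) has moves -b-> n2
  n2 = 0 | (0 + 0) | (0 + 0 + (0 + 0)) has moves stopped
Run σ = ⟨ba⟩ on P: start {m0}
  step 1 (b): {m1}
  step 2 (a): {m2}
  P completes σ.
Run σ = ⟨ba⟩ on Q: start {n0}
  step 1 (b): {n1}
  step 2 (a): ∅  — Q cannot continue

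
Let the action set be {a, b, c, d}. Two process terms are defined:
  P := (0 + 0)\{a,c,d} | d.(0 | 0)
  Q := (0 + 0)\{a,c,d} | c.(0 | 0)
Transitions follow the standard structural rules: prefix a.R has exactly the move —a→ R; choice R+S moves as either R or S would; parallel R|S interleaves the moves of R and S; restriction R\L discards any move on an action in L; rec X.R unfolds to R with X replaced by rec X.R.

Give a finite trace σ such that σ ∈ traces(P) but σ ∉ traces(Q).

d

P's transition system — 2 states:
  m0 = (0 + 0)\{a,c,d} | d.(0 | 0) ⊢ ··d··> m1
  m1 = (0 + 0)\{a,c,d} | (0 | 0) ⊢ ·
Q's transition system — 2 states:
  n0 = (0 + 0)\{a,c,d} | c.(0 | 0) ⊢ ··c··> n1
  n1 = (0 + 0)\{a,c,d} | (0 | 0) ⊢ ·
Executing d from P (initial set {m0}):
  step 1 (d): {m1}
  — P admits the full trace.
Executing d from Q (initial set {n0}):
  step 1 (d): no successor for Q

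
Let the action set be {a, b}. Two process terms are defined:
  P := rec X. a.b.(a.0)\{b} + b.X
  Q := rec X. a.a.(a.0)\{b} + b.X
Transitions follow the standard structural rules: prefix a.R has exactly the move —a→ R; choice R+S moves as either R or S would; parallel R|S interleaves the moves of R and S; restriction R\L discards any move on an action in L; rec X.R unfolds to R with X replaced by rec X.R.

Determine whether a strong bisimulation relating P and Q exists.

P's transition system — 4 states:
  s0 = rec X. a.b.(a.0)\{b} + b.X | ··a··> s1, ··b··> s0
  s1 = b.(a.0)\{b} | ··b··> s2
  s2 = (a.0)\{b} | ··a··> s3
  s3 = 0\{b} | stopped
Q's transition system — 4 states:
  t0 = rec X. a.a.(a.0)\{b} + b.X | ··a··> t1, ··b··> t0
  t1 = a.(a.0)\{b} | ··a··> t2
  t2 = (a.0)\{b} | ··a··> t3
  t3 = 0\{b} | stopped
Partition-refinement fixed point:
  B0 = {s0}
  B1 = {s1}
  B2 = {s2, t2}
  B3 = {s3, t3}
  B4 = {t0}
  B5 = {t1}
s0 ∈ B0, t0 ∈ B4 → different blocks

NO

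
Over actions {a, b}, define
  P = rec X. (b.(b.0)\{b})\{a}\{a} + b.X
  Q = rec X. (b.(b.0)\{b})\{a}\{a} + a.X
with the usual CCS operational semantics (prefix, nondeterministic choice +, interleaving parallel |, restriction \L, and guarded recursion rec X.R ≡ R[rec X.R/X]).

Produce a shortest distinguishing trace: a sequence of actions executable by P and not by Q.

Reachable graph of P (2 states):
  u0 = rec X. (b.(b.0)\{b})\{a}\{a} + b.X :: —b→ u0, —b→ u1
  u1 = (b.0)\{b}\{a}\{a} :: ·
Reachable graph of Q (2 states):
  v0 = rec X. (b.(b.0)\{b})\{a}\{a} + a.X :: —a→ v0, —b→ v1
  v1 = (b.0)\{b}\{a}\{a} :: ·
Executing bb from P (initial set {u0}):
  step 1 (b): {u0, u1}
  step 2 (b): {u0, u1}
  P completes σ.
Executing bb from Q (initial set {v0}):
  step 1 (b): {v1}
  step 2 (b): no successor for Q

bb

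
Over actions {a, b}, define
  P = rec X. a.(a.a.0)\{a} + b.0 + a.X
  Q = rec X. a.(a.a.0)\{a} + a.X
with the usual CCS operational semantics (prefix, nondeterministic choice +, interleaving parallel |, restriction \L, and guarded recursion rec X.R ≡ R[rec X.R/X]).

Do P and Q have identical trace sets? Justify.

traces(P) ≠ traces(Q) — witness ⟨b⟩

P's transition system — 3 states:
  u0 = rec X. a.(a.a.0)\{a} + b.0 + a.X → =a=> u0, =a=> u1, =b=> u2
  u1 = (a.a.0)\{a} → stopped
  u2 = 0 → stopped
Q's transition system — 2 states:
  v0 = rec X. a.(a.a.0)\{a} + a.X → =a=> v0, =a=> v1
  v1 = (a.a.0)\{a} → stopped
Trace ⟨b⟩ through P, begin at {u0}:
  after b @ step 1: {u2}
  — P admits the full trace.
Trace ⟨b⟩ through Q, begin at {v0}:
  after b @ step 1: no successor for Q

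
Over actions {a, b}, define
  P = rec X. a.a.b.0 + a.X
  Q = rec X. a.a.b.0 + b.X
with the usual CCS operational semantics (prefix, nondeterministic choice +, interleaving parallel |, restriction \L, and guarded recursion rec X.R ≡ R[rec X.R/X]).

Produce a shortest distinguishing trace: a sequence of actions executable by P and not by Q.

Reachable graph of P (4 states):
  u0 = rec X. a.a.b.0 + a.X ⊢ —a→ u0, —a→ u1
  u1 = a.b.0 ⊢ —a→ u2
  u2 = b.0 ⊢ —b→ u3
  u3 = 0 ⊢ deadlocked
Reachable graph of Q (4 states):
  v0 = rec X. a.a.b.0 + b.X ⊢ —a→ v1, —b→ v0
  v1 = a.b.0 ⊢ —a→ v2
  v2 = b.0 ⊢ —b→ v3
  v3 = 0 ⊢ deadlocked
Executing aaa from P (initial set {u0}):
  step 1 (a): {u0, u1}
  step 2 (a): {u0, u1, u2}
  step 3 (a): {u0, u1, u2}
  ✓ P
Executing aaa from Q (initial set {v0}):
  step 1 (a): {v1}
  step 2 (a): {v2}
  step 3 (a): no successor for Q

aaa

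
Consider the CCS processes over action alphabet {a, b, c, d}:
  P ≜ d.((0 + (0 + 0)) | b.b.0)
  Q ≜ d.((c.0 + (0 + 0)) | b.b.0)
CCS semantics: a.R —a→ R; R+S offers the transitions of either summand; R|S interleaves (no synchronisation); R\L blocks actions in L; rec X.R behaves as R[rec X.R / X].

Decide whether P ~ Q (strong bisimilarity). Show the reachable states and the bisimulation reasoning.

not bisimilar

P's transition system — 4 states:
  u0 = d.((0 + (0 + 0)) | b.b.0) :: ··d··> u1
  u1 = (0 + (0 + 0)) | b.b.0 :: ··b··> u2
  u2 = (0 + (0 + 0)) | b.0 :: ··b··> u3
  u3 = (0 + (0 + 0)) | 0 :: ∅
Q's transition system — 7 states:
  v0 = d.((c.0 + (0 + 0)) | b.b.0) :: ··d··> v1
  v1 = (c.0 + (0 + 0)) | b.b.0 :: ··b··> v2, ··c··> v3
  v2 = (c.0 + (0 + 0)) | b.0 :: ··b··> v4, ··c··> v5
  v3 = 0 | b.b.0 :: ··b··> v5
  v4 = (c.0 + (0 + 0)) | 0 :: ··c··> v6
  v5 = 0 | b.0 :: ··b··> v6
  v6 = 0 | 0 :: ∅
Partition-refinement fixed point:
  B0 = {u0}
  B1 = {u1, v3}
  B2 = {u2, v5}
  B3 = {u3, v6}
  B4 = {v0}
  B5 = {v1}
  B6 = {v2}
  B7 = {v4}
u0 ∈ B0, v0 ∈ B4 → different blocks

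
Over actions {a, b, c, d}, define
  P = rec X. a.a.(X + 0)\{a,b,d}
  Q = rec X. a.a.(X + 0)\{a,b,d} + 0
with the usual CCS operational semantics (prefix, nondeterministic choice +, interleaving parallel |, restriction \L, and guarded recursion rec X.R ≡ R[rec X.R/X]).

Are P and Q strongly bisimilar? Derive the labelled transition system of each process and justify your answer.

Reachable graph of P (3 states):
  u0 = rec X. a.a.(X + 0)\{a,b,d} | =a=> u1
  u1 = a.((rec X. a.a.(X + 0)\{a,b,d}) + 0)\{a,b,d} | =a=> u2
  u2 = ((rec X. a.a.(X + 0)\{a,b,d}) + 0)\{a,b,d} | stopped
Reachable graph of Q (3 states):
  v0 = rec X. a.a.(X + 0)\{a,b,d} + 0 | =a=> v1
  v1 = a.((rec X. a.a.(X + 0)\{a,b,d} + 0) + 0)\{a,b,d} | =a=> v2
  v2 = ((rec X. a.a.(X + 0)\{a,b,d} + 0) + 0)\{a,b,d} | stopped
Bisimilarity quotient blocks:
  B0 = {u0, v0}
  B1 = {u1, v1}
  B2 = {u2, v2}
u0 ∈ B0, v0 ∈ B0 → same block

YES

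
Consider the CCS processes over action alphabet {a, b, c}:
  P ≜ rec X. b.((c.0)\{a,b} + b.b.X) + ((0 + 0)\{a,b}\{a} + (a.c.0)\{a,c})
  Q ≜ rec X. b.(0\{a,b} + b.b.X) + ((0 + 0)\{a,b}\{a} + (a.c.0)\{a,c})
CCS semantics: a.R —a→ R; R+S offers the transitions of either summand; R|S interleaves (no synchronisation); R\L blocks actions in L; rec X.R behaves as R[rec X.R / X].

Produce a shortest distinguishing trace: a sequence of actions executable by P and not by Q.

bc

LTS(P): 4 reachable states
  u0 = rec X. b.((c.0)\{a,b} + b.b.X) + ((0 + 0)\{a,b}\{a} + (a.c.0)\{a,c}) | =b=> u1
  u1 = (c.0)\{a,b} + b.b.(rec X. b.((c.0)\{a,b} + b.b.X) + ((0 + 0)\{a,b}\{a} + (a.c.0)\{a,c})) | =b=> u2, =c=> u3
  u2 = b.(rec X. b.((c.0)\{a,b} + b.b.X) + ((0 + 0)\{a,b}\{a} + (a.c.0)\{a,c})) | =b=> u0
  u3 = 0\{a,b} | ·
LTS(Q): 3 reachable states
  v0 = rec X. b.(0\{a,b} + b.b.X) + ((0 + 0)\{a,b}\{a} + (a.c.0)\{a,c}) | =b=> v1
  v1 = 0\{a,b} + b.b.(rec X. b.(0\{a,b} + b.b.X) + ((0 + 0)\{a,b}\{a} + (a.c.0)\{a,c})) | =b=> v2
  v2 = b.(rec X. b.(0\{a,b} + b.b.X) + ((0 + 0)\{a,b}\{a} + (a.c.0)\{a,c})) | =b=> v0
Run σ = ⟨bc⟩ on P: start {u0}
  step 1 (b): {u1}
  step 2 (c): {u3}
  ✓ P
Run σ = ⟨bc⟩ on Q: start {v0}
  step 1 (b): {v1}
  step 2 (c): no successor for Q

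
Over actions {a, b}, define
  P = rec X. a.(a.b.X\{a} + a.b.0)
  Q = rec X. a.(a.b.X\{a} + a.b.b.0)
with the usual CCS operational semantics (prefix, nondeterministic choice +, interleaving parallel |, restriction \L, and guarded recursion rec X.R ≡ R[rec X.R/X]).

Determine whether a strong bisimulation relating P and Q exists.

P's transition system — 6 states:
  m0 = rec X. a.(a.b.X\{a} + a.b.0) has moves =a=> m1
  m1 = a.b.(rec X. a.(a.b.X\{a} + a.b.0))\{a} + a.b.0 has moves =a=> m2, =a=> m3
  m2 = b.(rec X. a.(a.b.X\{a} + a.b.0))\{a} has moves =b=> m4
  m3 = b.0 has moves =b=> m5
  m4 = (rec X. a.(a.b.X\{a} + a.b.0))\{a} has moves stopped
  m5 = 0 has moves stopped
Q's transition system — 7 states:
  n0 = rec X. a.(a.b.X\{a} + a.b.b.0) has moves =a=> n1
  n1 = a.b.(rec X. a.(a.b.X\{a} + a.b.b.0))\{a} + a.b.b.0 has moves =a=> n2, =a=> n3
  n2 = b.(rec X. a.(a.b.X\{a} + a.b.b.0))\{a} has moves =b=> n4
  n3 = b.b.0 has moves =b=> n5
  n4 = (rec X. a.(a.b.X\{a} + a.b.b.0))\{a} has moves stopped
  n5 = b.0 has moves =b=> n6
  n6 = 0 has moves stopped
Partition-refinement fixed point:
  B0 = {m0}
  B1 = {m1}
  B2 = {m2, m3, n2, n5}
  B3 = {m4, m5, n4, n6}
  B4 = {n0}
  B5 = {n1}
  B6 = {n3}
m0 ∈ B0, n0 ∈ B4 → different blocks

not bisimilar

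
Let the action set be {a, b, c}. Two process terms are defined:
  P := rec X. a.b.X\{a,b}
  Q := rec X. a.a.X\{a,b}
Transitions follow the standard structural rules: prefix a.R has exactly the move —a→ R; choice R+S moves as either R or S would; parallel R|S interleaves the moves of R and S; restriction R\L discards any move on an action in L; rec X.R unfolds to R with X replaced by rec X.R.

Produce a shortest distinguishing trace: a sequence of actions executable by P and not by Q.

P's transition system — 3 states:
  s0 = rec X. a.b.X\{a,b} ⊢ --a--▸ s1
  s1 = b.(rec X. a.b.X\{a,b})\{a,b} ⊢ --b--▸ s2
  s2 = (rec X. a.b.X\{a,b})\{a,b} ⊢ (no moves)
Q's transition system — 3 states:
  t0 = rec X. a.a.X\{a,b} ⊢ --a--▸ t1
  t1 = a.(rec X. a.a.X\{a,b})\{a,b} ⊢ --a--▸ t2
  t2 = (rec X. a.a.X\{a,b})\{a,b} ⊢ (no moves)
Run σ = ⟨ab⟩ on P: start {s0}
  after a @ step 1: {s1}
  after b @ step 2: {s2}
  ✓ P
Run σ = ⟨ab⟩ on Q: start {t0}
  after a @ step 1: {t1}
  after b @ step 2: no successor for Q

ab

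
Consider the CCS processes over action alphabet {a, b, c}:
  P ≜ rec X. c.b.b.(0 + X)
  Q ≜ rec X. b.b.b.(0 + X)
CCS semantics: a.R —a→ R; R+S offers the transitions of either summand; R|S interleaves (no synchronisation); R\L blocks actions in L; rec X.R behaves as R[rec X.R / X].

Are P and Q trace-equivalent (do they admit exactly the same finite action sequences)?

Reachable graph of P (4 states):
  u0 = rec X. c.b.b.(0 + X) has moves -c-> u1
  u1 = b.b.(0 + (rec X. c.b.b.(0 + X))) has moves -b-> u2
  u2 = b.(0 + (rec X. c.b.b.(0 + X))) has moves -b-> u3
  u3 = 0 + (rec X. c.b.b.(0 + X)) has moves -c-> u1
Reachable graph of Q (4 states):
  v0 = rec X. b.b.b.(0 + X) has moves -b-> v1
  v1 = b.b.(0 + (rec X. b.b.b.(0 + X))) has moves -b-> v2
  v2 = b.(0 + (rec X. b.b.b.(0 + X))) has moves -b-> v3
  v3 = 0 + (rec X. b.b.b.(0 + X)) has moves -b-> v1
Executing c from P (initial set {u0}):
  step 1 (c): {u1}
  ✓ P
Executing c from Q (initial set {v0}):
  step 1 (c): no successor for Q

trace-distinct — witness ⟨c⟩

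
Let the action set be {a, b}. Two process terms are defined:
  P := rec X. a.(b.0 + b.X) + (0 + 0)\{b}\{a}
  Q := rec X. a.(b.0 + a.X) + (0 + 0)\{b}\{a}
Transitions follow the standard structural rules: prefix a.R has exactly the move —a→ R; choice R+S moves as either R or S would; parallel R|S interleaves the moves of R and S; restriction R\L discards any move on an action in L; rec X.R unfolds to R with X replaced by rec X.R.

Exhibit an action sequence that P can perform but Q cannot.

aba

P's transition system — 3 states:
  p0 = rec X. a.(b.0 + b.X) + (0 + 0)\{b}\{a} → ··a··> p1
  p1 = b.0 + b.(rec X. a.(b.0 + b.X) + (0 + 0)\{b}\{a}) → ··b··> p0, ··b··> p2
  p2 = 0 → (no moves)
Q's transition system — 3 states:
  q0 = rec X. a.(b.0 + a.X) + (0 + 0)\{b}\{a} → ··a··> q1
  q1 = b.0 + a.(rec X. a.(b.0 + a.X) + (0 + 0)\{b}\{a}) → ··a··> q0, ··b··> q2
  q2 = 0 → (no moves)
Run σ = ⟨aba⟩ on P: start {p0}
  after a @ step 1: {p1}
  after b @ step 2: {p0, p2}
  after a @ step 3: {p1}
  — P admits the full trace.
Run σ = ⟨aba⟩ on Q: start {q0}
  after a @ step 1: {q1}
  after b @ step 2: {q2}
  after a @ step 3: ∅ (Q stuck)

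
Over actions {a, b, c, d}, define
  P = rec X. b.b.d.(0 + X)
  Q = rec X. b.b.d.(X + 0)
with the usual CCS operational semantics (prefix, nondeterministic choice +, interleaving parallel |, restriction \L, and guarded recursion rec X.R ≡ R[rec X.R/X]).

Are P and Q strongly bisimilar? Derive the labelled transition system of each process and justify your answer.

YES

Reachable graph of P (4 states):
  p0 = rec X. b.b.d.(0 + X) → =b=> p1
  p1 = b.d.(0 + (rec X. b.b.d.(0 + X))) → =b=> p2
  p2 = d.(0 + (rec X. b.b.d.(0 + X))) → =d=> p3
  p3 = 0 + (rec X. b.b.d.(0 + X)) → =b=> p1
Reachable graph of Q (4 states):
  q0 = rec X. b.b.d.(X + 0) → =b=> q1
  q1 = b.d.((rec X. b.b.d.(X + 0)) + 0) → =b=> q2
  q2 = d.((rec X. b.b.d.(X + 0)) + 0) → =d=> q3
  q3 = (rec X. b.b.d.(X + 0)) + 0 → =b=> q1
Bisimilarity quotient blocks:
  B0 = {p0, p3, q0, q3}
  B1 = {p1, q1}
  B2 = {p2, q2}
p0 ∈ B0, q0 ∈ B0 → same block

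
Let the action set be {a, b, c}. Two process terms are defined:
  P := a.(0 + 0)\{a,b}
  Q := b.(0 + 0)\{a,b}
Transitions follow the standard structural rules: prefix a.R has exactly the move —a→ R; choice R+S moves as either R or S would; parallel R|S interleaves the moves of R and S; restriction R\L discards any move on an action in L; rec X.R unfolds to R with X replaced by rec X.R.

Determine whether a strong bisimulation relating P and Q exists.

not bisimilar

Reachable graph of P (2 states):
  u0 = a.(0 + 0)\{a,b} → --a--▸ u1
  u1 = (0 + 0)\{a,b} → ·
Reachable graph of Q (2 states):
  v0 = b.(0 + 0)\{a,b} → --b--▸ v1
  v1 = (0 + 0)\{a,b} → ·
Bisimilarity quotient blocks:
  B0 = {u0}
  B1 = {u1, v1}
  B2 = {v0}
u0 ∈ B0, v0 ∈ B2 → different blocks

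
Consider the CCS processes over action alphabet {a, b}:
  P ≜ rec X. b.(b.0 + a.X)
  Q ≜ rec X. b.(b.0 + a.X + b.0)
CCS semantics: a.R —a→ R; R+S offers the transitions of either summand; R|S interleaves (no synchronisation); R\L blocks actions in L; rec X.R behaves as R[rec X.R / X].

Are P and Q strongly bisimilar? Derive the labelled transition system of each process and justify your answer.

P ~ Q

P's transition system — 3 states:
  p0 = rec X. b.(b.0 + a.X) :: =b=> p1
  p1 = b.0 + a.(rec X. b.(b.0 + a.X)) :: =a=> p0, =b=> p2
  p2 = 0 :: stopped
Q's transition system — 3 states:
  q0 = rec X. b.(b.0 + a.X + b.0) :: =b=> q1
  q1 = b.0 + a.(rec X. b.(b.0 + a.X + b.0)) + b.0 :: =a=> q0, =b=> q2
  q2 = 0 :: stopped
Partition-refinement fixed point:
  B0 = {p0, q0}
  B1 = {p1, q1}
  B2 = {p2, q2}
p0 ∈ B0, q0 ∈ B0 → same block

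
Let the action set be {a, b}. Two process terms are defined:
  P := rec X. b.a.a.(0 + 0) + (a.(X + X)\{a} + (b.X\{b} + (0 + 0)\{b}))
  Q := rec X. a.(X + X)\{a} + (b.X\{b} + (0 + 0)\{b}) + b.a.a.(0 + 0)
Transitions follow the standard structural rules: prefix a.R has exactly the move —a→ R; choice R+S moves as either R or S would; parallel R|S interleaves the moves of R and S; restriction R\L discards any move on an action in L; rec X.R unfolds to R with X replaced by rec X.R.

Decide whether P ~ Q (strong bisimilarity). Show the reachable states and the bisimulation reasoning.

P ~ Q

Reachable graph of P (9 states):
  s0 = rec X. b.a.a.(0 + 0) + (a.(X + X)\{a} + (b.X\{b} + (0 + 0)\{b})) :: --a--▸ s1, --b--▸ s2, --b--▸ s3
  s1 = ((rec X. b.a.a.(0 + 0) + (a.(X + X)\{a} + (b.X\{b} + (0 + 0)\{b}))) + (rec X. b.a.a.(0 + 0) + (a.(X + X)\{a} + (b.X\{b} + (0 + 0)\{b}))))\{a} :: --b--▸ s4, --b--▸ s5
  s2 = (rec X. b.a.a.(0 + 0) + (a.(X + X)\{a} + (b.X\{b} + (0 + 0)\{b})))\{b} :: --a--▸ s6
  s3 = a.a.(0 + 0) :: --a--▸ s7
  s4 = (a.a.(0 + 0))\{a} :: (no moves)
  s5 = (rec X. b.a.a.(0 + 0) + (a.(X + X)\{a} + (b.X\{b} + (0 + 0)\{b})))\{b}\{a} :: (no moves)
  s6 = ((rec X. b.a.a.(0 + 0) + (a.(X + X)\{a} + (b.X\{b} + (0 + 0)\{b}))) + (rec X. b.a.a.(0 + 0) + (a.(X + X)\{a} + (b.X\{b} + (0 + 0)\{b}))))\{a}\{b} :: (no moves)
  s7 = a.(0 + 0) :: --a--▸ s8
  s8 = 0 + 0 :: (no moves)
Reachable graph of Q (9 states):
  t0 = rec X. a.(X + X)\{a} + (b.X\{b} + (0 + 0)\{b}) + b.a.a.(0 + 0) :: --a--▸ t1, --b--▸ t2, --b--▸ t3
  t1 = ((rec X. a.(X + X)\{a} + (b.X\{b} + (0 + 0)\{b}) + b.a.a.(0 + 0)) + (rec X. a.(X + X)\{a} + (b.X\{b} + (0 + 0)\{b}) + b.a.a.(0 + 0)))\{a} :: --b--▸ t4, --b--▸ t5
  t2 = (rec X. a.(X + X)\{a} + (b.X\{b} + (0 + 0)\{b}) + b.a.a.(0 + 0))\{b} :: --a--▸ t6
  t3 = a.a.(0 + 0) :: --a--▸ t7
  t4 = (a.a.(0 + 0))\{a} :: (no moves)
  t5 = (rec X. a.(X + X)\{a} + (b.X\{b} + (0 + 0)\{b}) + b.a.a.(0 + 0))\{b}\{a} :: (no moves)
  t6 = ((rec X. a.(X + X)\{a} + (b.X\{b} + (0 + 0)\{b}) + b.a.a.(0 + 0)) + (rec X. a.(X + X)\{a} + (b.X\{b} + (0 + 0)\{b}) + b.a.a.(0 + 0)))\{a}\{b} :: (no moves)
  t7 = a.(0 + 0) :: --a--▸ t8
  t8 = 0 + 0 :: (no moves)
Bisimilarity quotient blocks:
  B0 = {s0, t0}
  B1 = {s3, t3}
  B2 = {s2, s7, t2, t7}
  B3 = {s4, s5, s6, s8, t4, t5, t6, t8}
  B4 = {s1, t1}
s0 ∈ B0, t0 ∈ B0 → same block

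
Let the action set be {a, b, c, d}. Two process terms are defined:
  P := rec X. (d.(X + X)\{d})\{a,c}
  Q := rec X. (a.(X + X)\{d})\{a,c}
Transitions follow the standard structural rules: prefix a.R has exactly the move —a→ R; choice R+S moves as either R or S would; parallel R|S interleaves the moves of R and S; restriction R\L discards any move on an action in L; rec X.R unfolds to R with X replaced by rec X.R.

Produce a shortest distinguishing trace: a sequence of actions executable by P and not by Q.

Reachable graph of P (2 states):
  m0 = rec X. (d.(X + X)\{d})\{a,c} :: =d=> m1
  m1 = ((rec X. (d.(X + X)\{d})\{a,c}) + (rec X. (d.(X + X)\{d})\{a,c}))\{d}\{a,c} :: stopped
Reachable graph of Q (1 states):
  n0 = rec X. (a.(X + X)\{d})\{a,c} :: stopped
Trace ⟨d⟩ through P, begin at {m0}:
  [1] d ⇒ {m1}
  ✓ P
Trace ⟨d⟩ through Q, begin at {n0}:
  [1] d ⇒ ∅  — Q cannot continue

d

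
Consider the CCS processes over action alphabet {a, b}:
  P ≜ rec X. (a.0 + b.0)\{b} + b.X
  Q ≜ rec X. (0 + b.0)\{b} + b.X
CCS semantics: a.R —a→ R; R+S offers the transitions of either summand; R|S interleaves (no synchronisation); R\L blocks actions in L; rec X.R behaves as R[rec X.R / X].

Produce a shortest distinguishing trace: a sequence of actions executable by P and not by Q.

a

LTS(P): 2 reachable states
  p0 = rec X. (a.0 + b.0)\{b} + b.X has moves ··a··> p1, ··b··> p0
  p1 = 0\{b} has moves stopped
LTS(Q): 1 reachable states
  q0 = rec X. (0 + b.0)\{b} + b.X has moves ··b··> q0
Trace ⟨a⟩ through P, begin at {p0}:
  after a @ step 1: {p1}
  ✓ P
Trace ⟨a⟩ through Q, begin at {q0}:
  after a @ step 1: ∅ (Q stuck)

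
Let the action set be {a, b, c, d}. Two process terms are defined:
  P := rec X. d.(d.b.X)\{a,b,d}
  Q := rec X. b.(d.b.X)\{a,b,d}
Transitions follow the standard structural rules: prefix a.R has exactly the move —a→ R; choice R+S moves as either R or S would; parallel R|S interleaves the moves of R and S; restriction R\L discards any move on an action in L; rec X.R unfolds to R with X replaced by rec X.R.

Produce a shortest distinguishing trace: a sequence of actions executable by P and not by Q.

Reachable graph of P (2 states):
  p0 = rec X. d.(d.b.X)\{a,b,d} has moves =d=> p1
  p1 = (d.b.(rec X. d.(d.b.X)\{a,b,d}))\{a,b,d} has moves ∅
Reachable graph of Q (2 states):
  q0 = rec X. b.(d.b.X)\{a,b,d} has moves =b=> q1
  q1 = (d.b.(rec X. b.(d.b.X)\{a,b,d}))\{a,b,d} has moves ∅
Executing d from P (initial set {p0}):
  step 1 (d): {p1}
  — P admits the full trace.
Executing d from Q (initial set {q0}):
  step 1 (d): ∅ (Q stuck)

d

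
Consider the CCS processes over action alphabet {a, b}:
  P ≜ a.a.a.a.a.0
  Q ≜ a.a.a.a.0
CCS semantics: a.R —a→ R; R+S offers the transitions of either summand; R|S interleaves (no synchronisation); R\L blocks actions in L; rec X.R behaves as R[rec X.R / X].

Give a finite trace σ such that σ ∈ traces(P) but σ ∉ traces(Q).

aaaaa

LTS(P): 6 reachable states
  s0 = a.a.a.a.a.0 has moves =a=> s1
  s1 = a.a.a.a.0 has moves =a=> s2
  s2 = a.a.a.0 has moves =a=> s3
  s3 = a.a.0 has moves =a=> s4
  s4 = a.0 has moves =a=> s5
  s5 = 0 has moves (no moves)
LTS(Q): 5 reachable states
  t0 = a.a.a.a.0 has moves =a=> t1
  t1 = a.a.a.0 has moves =a=> t2
  t2 = a.a.0 has moves =a=> t3
  t3 = a.0 has moves =a=> t4
  t4 = 0 has moves (no moves)
Executing aaaaa from P (initial set {s0}):
  step 1 (a): {s1}
  step 2 (a): {s2}
  step 3 (a): {s3}
  step 4 (a): {s4}
  step 5 (a): {s5}
  ✓ P
Executing aaaaa from Q (initial set {t0}):
  step 1 (a): {t1}
  step 2 (a): {t2}
  step 3 (a): {t3}
  step 4 (a): {t4}
  step 5 (a): ∅ (Q stuck)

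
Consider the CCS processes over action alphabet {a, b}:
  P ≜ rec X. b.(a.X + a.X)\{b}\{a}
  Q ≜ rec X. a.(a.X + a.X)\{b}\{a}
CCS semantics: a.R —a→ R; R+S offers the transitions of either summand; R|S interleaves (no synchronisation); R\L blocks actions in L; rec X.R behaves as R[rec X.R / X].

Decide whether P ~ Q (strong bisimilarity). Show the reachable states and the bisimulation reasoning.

NO

Reachable graph of P (2 states):
  u0 = rec X. b.(a.X + a.X)\{b}\{a} → ··b··> u1
  u1 = (a.(rec X. b.(a.X + a.X)\{b}\{a}) + a.(rec X. b.(a.X + a.X)\{b}\{a}))\{b}\{a} → ∅
Reachable graph of Q (2 states):
  v0 = rec X. a.(a.X + a.X)\{b}\{a} → ··a··> v1
  v1 = (a.(rec X. a.(a.X + a.X)\{b}\{a}) + a.(rec X. a.(a.X + a.X)\{b}\{a}))\{b}\{a} → ∅
Partition-refinement fixed point:
  B0 = {u0}
  B1 = {u1, v1}
  B2 = {v0}
u0 ∈ B0, v0 ∈ B2 → different blocks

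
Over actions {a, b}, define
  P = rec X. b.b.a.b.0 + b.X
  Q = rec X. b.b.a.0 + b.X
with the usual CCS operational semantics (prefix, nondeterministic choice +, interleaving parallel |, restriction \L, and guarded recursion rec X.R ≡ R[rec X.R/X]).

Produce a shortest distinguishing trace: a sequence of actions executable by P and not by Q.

Reachable graph of P (5 states):
  u0 = rec X. b.b.a.b.0 + b.X | ··b··> u0, ··b··> u1
  u1 = b.a.b.0 | ··b··> u2
  u2 = a.b.0 | ··a··> u3
  u3 = b.0 | ··b··> u4
  u4 = 0 | ·
Reachable graph of Q (4 states):
  v0 = rec X. b.b.a.0 + b.X | ··b··> v0, ··b··> v1
  v1 = b.a.0 | ··b··> v2
  v2 = a.0 | ··a··> v3
  v3 = 0 | ·
Run σ = ⟨bbab⟩ on P: start {u0}
  step 1 (b): {u0, u1}
  step 2 (b): {u0, u1, u2}
  step 3 (a): {u3}
  step 4 (b): {u4}
  P completes σ.
Run σ = ⟨bbab⟩ on Q: start {v0}
  step 1 (b): {v0, v1}
  step 2 (b): {v0, v1, v2}
  step 3 (a): {v3}
  step 4 (b): no successor for Q

bbab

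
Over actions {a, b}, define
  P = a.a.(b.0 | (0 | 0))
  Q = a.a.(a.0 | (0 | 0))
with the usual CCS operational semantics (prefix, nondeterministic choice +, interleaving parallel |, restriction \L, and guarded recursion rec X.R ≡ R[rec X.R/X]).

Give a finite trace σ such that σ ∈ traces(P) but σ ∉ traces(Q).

Reachable graph of P (4 states):
  u0 = a.a.(b.0 | (0 | 0)) → —a→ u1
  u1 = a.(b.0 | (0 | 0)) → —a→ u2
  u2 = b.0 | (0 | 0) → —b→ u3
  u3 = 0 | (0 | 0) → stopped
Reachable graph of Q (4 states):
  v0 = a.a.(a.0 | (0 | 0)) → —a→ v1
  v1 = a.(a.0 | (0 | 0)) → —a→ v2
  v2 = a.0 | (0 | 0) → —a→ v3
  v3 = 0 | (0 | 0) → stopped
Run σ = ⟨aab⟩ on P: start {u0}
  step 1 (a): {u1}
  step 2 (a): {u2}
  step 3 (b): {u3}
  ✓ P
Run σ = ⟨aab⟩ on Q: start {v0}
  step 1 (a): {v1}
  step 2 (a): {v2}
  step 3 (b): ∅  — Q cannot continue

aab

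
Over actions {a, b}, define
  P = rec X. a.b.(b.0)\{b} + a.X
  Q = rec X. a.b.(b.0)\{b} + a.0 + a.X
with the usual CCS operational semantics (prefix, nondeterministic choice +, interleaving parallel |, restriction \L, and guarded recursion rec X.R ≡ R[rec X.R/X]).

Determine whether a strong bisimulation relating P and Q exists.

NO

Reachable graph of P (3 states):
  p0 = rec X. a.b.(b.0)\{b} + a.X has moves -a-> p0, -a-> p1
  p1 = b.(b.0)\{b} has moves -b-> p2
  p2 = (b.0)\{b} has moves ·
Reachable graph of Q (4 states):
  q0 = rec X. a.b.(b.0)\{b} + a.0 + a.X has moves -a-> q0, -a-> q1, -a-> q2
  q1 = 0 has moves ·
  q2 = b.(b.0)\{b} has moves -b-> q3
  q3 = (b.0)\{b} has moves ·
Coarsest stable partition (strong bisimilarity classes):
  B0 = {p0}
  B1 = {p1, q2}
  B2 = {p2, q1, q3}
  B3 = {q0}
p0 ∈ B0, q0 ∈ B3 → different blocks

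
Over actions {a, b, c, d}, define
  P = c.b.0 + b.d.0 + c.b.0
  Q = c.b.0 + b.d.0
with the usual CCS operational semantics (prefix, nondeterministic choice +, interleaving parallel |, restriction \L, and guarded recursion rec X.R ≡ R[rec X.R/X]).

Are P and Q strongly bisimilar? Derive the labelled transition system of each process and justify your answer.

P ~ Q

Reachable graph of P (4 states):
  m0 = c.b.0 + b.d.0 + c.b.0 has moves —b→ m1, —c→ m2
  m1 = d.0 has moves —d→ m3
  m2 = b.0 has moves —b→ m3
  m3 = 0 has moves (no moves)
Reachable graph of Q (4 states):
  n0 = c.b.0 + b.d.0 has moves —b→ n1, —c→ n2
  n1 = d.0 has moves —d→ n3
  n2 = b.0 has moves —b→ n3
  n3 = 0 has moves (no moves)
Bisimilarity quotient blocks:
  B0 = {m0, n0}
  B1 = {m1, n1}
  B2 = {m3, n3}
  B3 = {m2, n2}
m0 ∈ B0, n0 ∈ B0 → same block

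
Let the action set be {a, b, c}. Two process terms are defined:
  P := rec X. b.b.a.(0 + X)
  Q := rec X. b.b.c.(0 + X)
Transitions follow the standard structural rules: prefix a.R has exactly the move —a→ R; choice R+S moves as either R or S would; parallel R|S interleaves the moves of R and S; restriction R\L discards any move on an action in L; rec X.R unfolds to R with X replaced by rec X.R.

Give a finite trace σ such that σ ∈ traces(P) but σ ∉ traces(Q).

bba

Reachable graph of P (4 states):
  p0 = rec X. b.b.a.(0 + X) | ··b··> p1
  p1 = b.a.(0 + (rec X. b.b.a.(0 + X))) | ··b··> p2
  p2 = a.(0 + (rec X. b.b.a.(0 + X))) | ··a··> p3
  p3 = 0 + (rec X. b.b.a.(0 + X)) | ··b··> p1
Reachable graph of Q (4 states):
  q0 = rec X. b.b.c.(0 + X) | ··b··> q1
  q1 = b.c.(0 + (rec X. b.b.c.(0 + X))) | ··b··> q2
  q2 = c.(0 + (rec X. b.b.c.(0 + X))) | ··c··> q3
  q3 = 0 + (rec X. b.b.c.(0 + X)) | ··b··> q1
Trace ⟨bba⟩ through P, begin at {p0}:
  after b @ step 1: {p1}
  after b @ step 2: {p2}
  after a @ step 3: {p3}
  ✓ P
Trace ⟨bba⟩ through Q, begin at {q0}:
  after b @ step 1: {q1}
  after b @ step 2: {q2}
  after a @ step 3: ∅ (Q stuck)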